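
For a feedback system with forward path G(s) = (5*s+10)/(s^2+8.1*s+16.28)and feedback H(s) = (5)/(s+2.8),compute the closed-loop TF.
Closed-loop T = G/(1+GH).
Numerator: G_num * H_den = 5*s^2 + 24*s + 28.
Denominator: G_den * H_den + G_num * H_num = (s^3 + 10.9*s^2 + 38.96*s + 45.584) + (25*s + 50) = s^3 + 10.9*s^2 + 63.96*s + 95.584.
T(s) = (5*s^2 + 24*s + 28)/(s^3 + 10.9*s^2 + 63.96*s + 95.584)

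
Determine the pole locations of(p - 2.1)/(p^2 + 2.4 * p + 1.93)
Set denominator = 0: p^2 + 2.4*p + 1.93 = 0 → Poles: -1.2 + 0.7j, -1.2 - 0.7j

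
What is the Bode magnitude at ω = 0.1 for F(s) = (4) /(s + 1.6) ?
Substitute s = j*0.1: F(j0.1) = 2.49027 - 0.155642j.
|F(j0.1)| = sqrt(Re² + Im²) = 2.495.
20*log₁₀(2.495) = 7.94 dB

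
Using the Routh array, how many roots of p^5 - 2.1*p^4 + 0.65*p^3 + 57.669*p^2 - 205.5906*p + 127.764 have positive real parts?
Routh array:
p^5: [1, 0.65, -205.5906]; p^4: [-2.1, 57.669, 127.764]; p^3: [28.1114, -144.7506]; p^2: [46.8557, 127.764]; p^1: [-221.404]; p^0: [127.764]
First column: [1, -2.1, 28.1114, 46.8557, -221.404, 127.764]. Sign changes = RHP roots = 4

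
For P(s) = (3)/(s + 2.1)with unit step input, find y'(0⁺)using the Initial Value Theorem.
IVT: y'(0⁺) = lim_{s→∞} s²·Y(s) = lim_{s→∞} s·P(s).
deg(num) = 0, deg(den) = 1, relative degree = 1, so s·P(s) → (leading num)/(leading den) = 3/1 = 3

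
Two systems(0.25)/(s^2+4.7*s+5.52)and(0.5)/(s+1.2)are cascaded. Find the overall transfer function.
Series: H = H₁ · H₂ = (n₁·n₂)/(d₁·d₂).
Num: n₁·n₂ = 0.125. Den: d₁·d₂ = s^3 + 5.9*s^2 + 11.16*s + 6.624.
H(s) = (0.125)/(s^3 + 5.9*s^2 + 11.16*s + 6.624)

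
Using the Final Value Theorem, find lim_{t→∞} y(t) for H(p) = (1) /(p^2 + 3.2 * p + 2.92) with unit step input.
FVT: lim_{t→∞} y(t) = lim_{p→0} p*Y(p) where Y(p) = H(p)/p.
= lim_{p→0} H(p) = H(0) = num(0)/den(0) = 1/2.92 = 0.3425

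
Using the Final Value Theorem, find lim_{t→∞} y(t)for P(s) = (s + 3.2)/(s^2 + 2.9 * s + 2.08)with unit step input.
FVT: lim_{t→∞} y(t) = lim_{s→0} s*Y(s) where Y(s) = P(s)/s.
= lim_{s→0} P(s) = P(0) = num(0)/den(0) = 3.2/2.08 = 1.538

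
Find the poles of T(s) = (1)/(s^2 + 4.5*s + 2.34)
Set denominator = 0: s^2 + 4.5*s + 2.34 = (s + 3.9)(s + 0.6) = 0 → Poles: -0.6, -3.9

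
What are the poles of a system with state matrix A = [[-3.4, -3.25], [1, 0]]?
Eigenvalues solve det(λI - A) = 0.
Characteristic polynomial: λ^2 + 3.4*λ + 3.25 = 0.
Roots: -1.7 + 0.6j, -1.7 - 0.6j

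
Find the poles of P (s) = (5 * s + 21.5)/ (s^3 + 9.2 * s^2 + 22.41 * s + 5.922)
Set denominator = 0: s^3 + 9.2*s^2 + 22.41*s + 5.922 = (s + 4.2)(s + 0.3)(s + 4.7) = 0 → Poles: -0.3, -4.2, -4.7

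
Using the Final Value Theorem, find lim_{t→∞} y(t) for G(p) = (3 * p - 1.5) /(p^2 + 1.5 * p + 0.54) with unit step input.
FVT: lim_{t→∞} y(t) = lim_{p→0} p*Y(p) where Y(p) = G(p)/p.
= lim_{p→0} G(p) = G(0) = num(0)/den(0) = -1.5/0.54 = -2.778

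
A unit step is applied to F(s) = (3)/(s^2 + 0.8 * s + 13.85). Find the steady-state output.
FVT: lim_{t→∞} y(t) = lim_{s→0} s*Y(s) where Y(s) = F(s)/s.
= lim_{s→0} F(s) = F(0) = num(0)/den(0) = 3/13.85 = 0.2166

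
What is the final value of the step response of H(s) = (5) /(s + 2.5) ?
FVT: lim_{t→∞} y(t) = lim_{s→0} s*Y(s) where Y(s) = H(s)/s.
= lim_{s→0} H(s) = H(0) = num(0)/den(0) = 5/2.5 = 2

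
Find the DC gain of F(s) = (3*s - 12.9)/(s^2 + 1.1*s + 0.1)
DC gain = F(0) = num(0)/den(0) = -12.9/0.1 = -129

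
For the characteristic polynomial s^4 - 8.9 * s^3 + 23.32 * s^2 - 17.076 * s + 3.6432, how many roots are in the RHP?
s^4 - 8.9*s^3 + 23.32*s^2 - 17.076*s + 3.6432 = (s - 3.3)(s - 0.4)(s - 4.6)(s - 0.6). Poles: 0.4, 0.6, 3.3, 4.6. RHP poles (Re>0): 4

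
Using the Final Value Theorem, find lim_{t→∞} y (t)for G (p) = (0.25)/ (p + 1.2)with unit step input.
FVT: lim_{t→∞} y(t) = lim_{p→0} p*Y(p) where Y(p) = G(p)/p.
= lim_{p→0} G(p) = G(0) = num(0)/den(0) = 0.25/1.2 = 0.2083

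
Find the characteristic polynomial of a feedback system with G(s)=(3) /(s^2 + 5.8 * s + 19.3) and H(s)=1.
Characteristic poly = G_den * H_den + G_num * H_num = (s^2 + 5.8*s + 19.3) + (3) = s^2 + 5.8*s + 22.3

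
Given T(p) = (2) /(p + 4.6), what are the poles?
Set denominator = 0: p + 4.6 = 0 → Poles: -4.6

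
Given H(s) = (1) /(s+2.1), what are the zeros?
Numerator is a nonzero constant (1) → Zeros: none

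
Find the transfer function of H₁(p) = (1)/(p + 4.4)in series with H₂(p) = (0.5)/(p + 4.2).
Series: H = H₁ · H₂ = (n₁·n₂)/(d₁·d₂).
Num: n₁·n₂ = 0.5. Den: d₁·d₂ = p^2 + 8.6*p + 18.48.
H(p) = (0.5)/(p^2 + 8.6*p + 18.48)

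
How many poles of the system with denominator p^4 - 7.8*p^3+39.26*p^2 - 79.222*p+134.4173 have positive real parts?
p^4 - 7.8*p^3 + 39.26*p^2 - 79.222*p + 134.4173 = (p^2 - 2*p + 6.29)(p^2 - 5.8*p + 21.37). Poles: 1 + 2.3j, 1 - 2.3j, 2.9 + 3.6j, 2.9 - 3.6j. RHP poles (Re>0): 4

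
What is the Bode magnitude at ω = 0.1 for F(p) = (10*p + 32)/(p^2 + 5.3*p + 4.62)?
Substitute p = j*0.1: F(j0.1) = 6.87549 - 0.573538j.
|F(j0.1)| = sqrt(Re² + Im²) = 6.899.
20*log₁₀(6.899) = 16.78 dB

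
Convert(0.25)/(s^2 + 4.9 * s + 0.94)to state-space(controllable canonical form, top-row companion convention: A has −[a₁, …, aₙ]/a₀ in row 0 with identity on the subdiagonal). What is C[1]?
Reachable canonical form: C = numerator coefficients (right-aligned, zero-padded to length n).
num = 0.25, C = [[0, 0.25]].
C[1] = 0.25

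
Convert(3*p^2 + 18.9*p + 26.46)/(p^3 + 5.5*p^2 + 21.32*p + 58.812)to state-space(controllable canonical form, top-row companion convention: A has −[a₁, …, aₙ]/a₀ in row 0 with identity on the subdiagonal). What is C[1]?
Reachable canonical form: C = numerator coefficients (right-aligned, zero-padded to length n).
num = 3*p^2 + 18.9*p + 26.46, C = [[3, 18.9, 26.46]].
C[1] = 18.9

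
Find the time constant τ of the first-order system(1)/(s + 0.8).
First-order system: τ = -1/pole. Pole = -0.8. τ = -1/(-0.8) = 1.25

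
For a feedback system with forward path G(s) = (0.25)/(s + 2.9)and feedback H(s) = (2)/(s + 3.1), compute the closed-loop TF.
Closed-loop T = G/(1+GH).
Numerator: G_num * H_den = 0.25*s + 0.775.
Denominator: G_den * H_den + G_num * H_num = (s^2 + 6*s + 8.99) + (0.5) = s^2 + 6*s + 9.49.
T(s) = (0.25*s + 0.775)/(s^2 + 6*s + 9.49)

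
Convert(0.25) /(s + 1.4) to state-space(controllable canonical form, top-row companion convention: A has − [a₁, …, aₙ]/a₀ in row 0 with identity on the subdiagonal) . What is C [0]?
Reachable canonical form: C = numerator coefficients (right-aligned, zero-padded to length n).
num = 0.25, C = [[0.25]].
C[0] = 0.25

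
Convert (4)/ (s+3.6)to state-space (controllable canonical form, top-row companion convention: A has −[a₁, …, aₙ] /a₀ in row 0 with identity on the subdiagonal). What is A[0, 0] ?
Reachable canonical form for den = s + 3.6: top row of A = -[a₁,a₂,...,aₙ]/a₀, ones on the subdiagonal, zeros elsewhere.
A = [[-3.6]].
A[0,0] = -3.6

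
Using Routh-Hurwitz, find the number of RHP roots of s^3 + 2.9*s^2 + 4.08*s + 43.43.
Routh array:
s^3: [1, 4.08]; s^2: [2.9, 43.43]; s^1: [-10.8959]; s^0: [43.43]
First column: [1, 2.9, -10.8959, 43.43]. Sign changes = RHP roots = 2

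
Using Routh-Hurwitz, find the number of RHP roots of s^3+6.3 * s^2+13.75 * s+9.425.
Routh array:
s^3: [1, 13.75]; s^2: [6.3, 9.425]; s^1: [12.254]; s^0: [9.425]
First column: [1, 6.3, 12.254, 9.425]. Sign changes = RHP roots = 0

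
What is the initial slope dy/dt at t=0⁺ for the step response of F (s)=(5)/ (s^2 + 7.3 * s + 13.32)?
IVT: y'(0⁺) = lim_{s→∞} s²·Y(s) = lim_{s→∞} s·F(s).
deg(num) = 0, deg(den) = 2, relative degree = 2 ≥ 2, so s·F(s) → 0. Initial slope = 0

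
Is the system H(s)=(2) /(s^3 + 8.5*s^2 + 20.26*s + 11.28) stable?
Denominator: s^3 + 8.5*s^2 + 20.26*s + 11.28 = (s + 0.8)(s + 3)(s + 4.7). Poles: -0.8, -3, -4.7. All Re(p)<0: Yes (stable)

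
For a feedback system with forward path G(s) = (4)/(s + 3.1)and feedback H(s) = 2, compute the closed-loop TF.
Closed-loop T = G/(1+GH).
Numerator: G_num * H_den = 4.
Denominator: G_den * H_den + G_num * H_num = (s + 3.1) + (8) = s + 11.1.
T(s) = (4)/(s + 11.1)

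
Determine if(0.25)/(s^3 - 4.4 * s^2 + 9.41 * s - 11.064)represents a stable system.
Denominator: s^3 - 4.4*s^2 + 9.41*s - 11.064 = (s - 2.4)(s^2 - 2*s + 4.61). Poles: 1 + 1.9j, 1 - 1.9j, 2.4. All Re(p)<0: No (unstable)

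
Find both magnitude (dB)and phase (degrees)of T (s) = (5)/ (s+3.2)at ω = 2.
Substitute s = j*2: T(j2) = 1.1236 - 0.702247j.
|T| = 20*log₁₀(sqrt(Re²+Im²)) = 2.44 dB.
∠T = atan2(Im, Re) = -32.01°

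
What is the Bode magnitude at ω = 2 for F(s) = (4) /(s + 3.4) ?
Substitute s = j*2: F(j2) = 0.874036 - 0.514139j.
|F(j2)| = sqrt(Re² + Im²) = 1.014.
20*log₁₀(1.014) = 0.12 dB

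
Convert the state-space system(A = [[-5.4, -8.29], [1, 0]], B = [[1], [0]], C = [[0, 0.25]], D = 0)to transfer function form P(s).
P(s) = C(sI - A)⁻¹B + D.
Characteristic polynomial det(sI - A) = s^2 + 5.4*s + 8.29.
Numerator from C·adj(sI-A)·B + D·det(sI-A) = 0.25.
P(s) = (0.25)/(s^2 + 5.4*s + 8.29)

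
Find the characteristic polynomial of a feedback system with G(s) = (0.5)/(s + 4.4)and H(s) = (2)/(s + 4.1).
Characteristic poly = G_den * H_den + G_num * H_num = (s^2 + 8.5*s + 18.04) + (1) = s^2 + 8.5*s + 19.04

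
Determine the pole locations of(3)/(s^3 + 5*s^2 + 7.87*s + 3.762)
Set denominator = 0: s^3 + 5*s^2 + 7.87*s + 3.762 = (s + 2.2)(s + 0.9)(s + 1.9) = 0 → Poles: -0.9, -1.9, -2.2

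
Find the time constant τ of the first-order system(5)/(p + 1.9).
First-order system: τ = -1/pole. Pole = -1.9. τ = -1/(-1.9) = 0.5263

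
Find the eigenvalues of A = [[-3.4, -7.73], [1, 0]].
Eigenvalues solve det(λI - A) = 0.
Characteristic polynomial: λ^2 + 3.4*λ + 7.73 = 0.
Roots: -1.7 + 2.2j, -1.7 - 2.2j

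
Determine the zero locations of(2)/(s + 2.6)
Numerator is a nonzero constant (2) → Zeros: none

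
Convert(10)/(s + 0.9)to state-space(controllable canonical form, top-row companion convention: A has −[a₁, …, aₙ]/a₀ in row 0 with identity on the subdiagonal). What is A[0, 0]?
Reachable canonical form for den = s + 0.9: top row of A = -[a₁,a₂,...,aₙ]/a₀, ones on the subdiagonal, zeros elsewhere.
A = [[-0.9]].
A[0,0] = -0.9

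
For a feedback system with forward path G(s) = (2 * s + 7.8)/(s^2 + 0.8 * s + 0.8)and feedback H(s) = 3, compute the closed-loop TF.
Closed-loop T = G/(1+GH).
Numerator: G_num * H_den = 2*s + 7.8.
Denominator: G_den * H_den + G_num * H_num = (s^2 + 0.8*s + 0.8) + (6*s + 23.4) = s^2 + 6.8*s + 24.2.
T(s) = (2*s + 7.8)/(s^2 + 6.8*s + 24.2)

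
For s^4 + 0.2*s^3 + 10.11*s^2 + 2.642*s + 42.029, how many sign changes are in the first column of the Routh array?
Routh array:
s^4: [1, 10.11, 42.029]; s^3: [0.2, 2.642]; s^2: [-3.1, 42.029]; s^1: [5.35355]; s^0: [42.029]
First column: [1, 0.2, -3.1, 5.35355, 42.029]. Sign changes = 2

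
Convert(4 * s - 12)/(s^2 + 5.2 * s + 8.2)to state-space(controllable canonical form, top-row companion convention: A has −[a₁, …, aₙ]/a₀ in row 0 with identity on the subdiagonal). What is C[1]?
Reachable canonical form: C = numerator coefficients (right-aligned, zero-padded to length n).
num = 4*s - 12, C = [[4, -12]].
C[1] = -12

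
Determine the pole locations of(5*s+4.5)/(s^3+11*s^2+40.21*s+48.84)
Set denominator = 0: s^3 + 11*s^2 + 40.21*s + 48.84 = (s + 3.3)(s + 4)(s + 3.7) = 0 → Poles: -3.3, -3.7, -4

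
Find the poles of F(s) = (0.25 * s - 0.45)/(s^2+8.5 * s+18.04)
Set denominator = 0: s^2 + 8.5*s + 18.04 = (s + 4.4)(s + 4.1) = 0 → Poles: -4.1, -4.4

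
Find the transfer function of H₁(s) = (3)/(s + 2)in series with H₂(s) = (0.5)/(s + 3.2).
Series: H = H₁ · H₂ = (n₁·n₂)/(d₁·d₂).
Num: n₁·n₂ = 1.5. Den: d₁·d₂ = s^2 + 5.2*s + 6.4.
H(s) = (1.5)/(s^2 + 5.2*s + 6.4)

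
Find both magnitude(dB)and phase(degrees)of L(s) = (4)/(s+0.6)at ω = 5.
Substitute s = j*5: L(j5) = 0.0946372 - 0.788644j.
|L| = 20*log₁₀(sqrt(Re²+Im²)) = -2.00 dB.
∠L = atan2(Im, Re) = -83.16°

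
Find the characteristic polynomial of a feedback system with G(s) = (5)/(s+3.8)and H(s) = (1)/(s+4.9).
Characteristic poly = G_den * H_den + G_num * H_num = (s^2 + 8.7*s + 18.62) + (5) = s^2 + 8.7*s + 23.62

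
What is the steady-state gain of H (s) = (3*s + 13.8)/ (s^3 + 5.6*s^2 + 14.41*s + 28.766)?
DC gain = H(0) = num(0)/den(0) = 13.8/28.766 = 0.4797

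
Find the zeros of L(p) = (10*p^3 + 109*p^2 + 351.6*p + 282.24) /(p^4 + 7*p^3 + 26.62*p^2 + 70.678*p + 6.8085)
Set numerator = 0: 10*p^3 + 109*p^2 + 351.6*p + 282.24 = 10*(p + 1.2)(p + 4.8)(p + 4.9) = 0 → Zeros: -1.2, -4.8, -4.9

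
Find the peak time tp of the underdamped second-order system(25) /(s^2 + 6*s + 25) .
Standard form: ωn²/(s²+2ζωn·s+ωn²) → ωn = 5, ζ = 0.6.
ωd = ωn·√(1-ζ²) = 5·√(1-0.6²) = 4.
tp = π/ωd = π/4 = 0.7854 s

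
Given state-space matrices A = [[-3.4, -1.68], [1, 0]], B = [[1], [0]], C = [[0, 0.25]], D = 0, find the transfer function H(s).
H(s) = C(sI - A)⁻¹B + D.
Characteristic polynomial det(sI - A) = s^2 + 3.4*s + 1.68.
Numerator from C·adj(sI-A)·B + D·det(sI-A) = 0.25.
H(s) = (0.25)/(s^2 + 3.4*s + 1.68)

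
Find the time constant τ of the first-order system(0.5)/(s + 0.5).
First-order system: τ = -1/pole. Pole = -0.5. τ = -1/(-0.5) = 2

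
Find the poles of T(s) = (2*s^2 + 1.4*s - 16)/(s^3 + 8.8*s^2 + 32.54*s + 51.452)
Set denominator = 0: s^3 + 8.8*s^2 + 32.54*s + 51.452 = (s + 3.8)(s^2 + 5*s + 13.54) = 0 → Poles: -2.5 + 2.7j, -2.5 - 2.7j, -3.8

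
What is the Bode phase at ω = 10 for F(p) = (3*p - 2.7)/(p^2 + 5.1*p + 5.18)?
Substitute p = j*10: F(j10) = 0.154075 - 0.233518j.
∠F(j10) = atan2(Im, Re) = atan2(-0.233518, 0.154075) = -56.58°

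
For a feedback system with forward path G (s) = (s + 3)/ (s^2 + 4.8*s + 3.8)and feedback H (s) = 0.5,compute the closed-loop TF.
Closed-loop T = G/(1+GH).
Numerator: G_num * H_den = s + 3.
Denominator: G_den * H_den + G_num * H_num = (s^2 + 4.8*s + 3.8) + (0.5*s + 1.5) = s^2 + 5.3*s + 5.3.
T(s) = (s + 3)/(s^2 + 5.3*s + 5.3)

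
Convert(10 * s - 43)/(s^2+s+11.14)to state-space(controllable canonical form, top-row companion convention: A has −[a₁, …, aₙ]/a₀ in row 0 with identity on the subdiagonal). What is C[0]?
Reachable canonical form: C = numerator coefficients (right-aligned, zero-padded to length n).
num = 10*s - 43, C = [[10, -43]].
C[0] = 10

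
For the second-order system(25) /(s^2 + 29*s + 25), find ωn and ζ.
Standard form: ωn²/(s²+2ζωn·s+ωn²).
const=25=ωn² → ωn=5, s coeff=29=2ζωn → ζ=2.9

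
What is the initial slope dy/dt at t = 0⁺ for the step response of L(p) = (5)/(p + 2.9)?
IVT: y'(0⁺) = lim_{p→∞} p²·Y(p) = lim_{p→∞} p·L(p).
deg(num) = 0, deg(den) = 1, relative degree = 1, so p·L(p) → (leading num)/(leading den) = 5/1 = 5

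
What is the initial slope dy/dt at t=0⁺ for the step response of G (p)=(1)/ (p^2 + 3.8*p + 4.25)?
IVT: y'(0⁺) = lim_{p→∞} p²·Y(p) = lim_{p→∞} p·G(p).
deg(num) = 0, deg(den) = 2, relative degree = 2 ≥ 2, so p·G(p) → 0. Initial slope = 0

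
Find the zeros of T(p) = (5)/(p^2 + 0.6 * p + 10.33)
Numerator is a nonzero constant (5) → Zeros: none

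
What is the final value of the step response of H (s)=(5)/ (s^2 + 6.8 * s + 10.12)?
FVT: lim_{t→∞} y(t) = lim_{s→0} s*Y(s) where Y(s) = H(s)/s.
= lim_{s→0} H(s) = H(0) = num(0)/den(0) = 5/10.12 = 0.4941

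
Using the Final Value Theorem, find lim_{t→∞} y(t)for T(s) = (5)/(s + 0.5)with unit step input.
FVT: lim_{t→∞} y(t) = lim_{s→0} s*Y(s) where Y(s) = T(s)/s.
= lim_{s→0} T(s) = T(0) = num(0)/den(0) = 5/0.5 = 10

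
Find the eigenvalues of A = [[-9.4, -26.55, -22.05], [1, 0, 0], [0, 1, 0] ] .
Eigenvalues solve det(λI - A) = 0.
Characteristic polynomial: λ^3 + 9.4*λ^2 + 26.55*λ + 22.05 = 0.
Factor: (λ + 3)(λ + 4.9)(λ + 1.5) = 0.
Roots: -1.5, -3, -4.9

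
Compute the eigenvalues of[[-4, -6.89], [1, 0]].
Eigenvalues solve det(λI - A) = 0.
Characteristic polynomial: λ^2 + 4*λ + 6.89 = 0.
Roots: -2 + 1.7j, -2 - 1.7j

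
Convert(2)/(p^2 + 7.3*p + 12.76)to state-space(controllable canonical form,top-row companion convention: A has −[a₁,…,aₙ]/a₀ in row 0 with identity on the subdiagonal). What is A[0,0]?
Reachable canonical form for den = p^2 + 7.3*p + 12.76: top row of A = -[a₁,a₂,...,aₙ]/a₀, ones on the subdiagonal, zeros elsewhere.
A = [[-7.3, -12.76], [1, 0]].
A[0,0] = -7.3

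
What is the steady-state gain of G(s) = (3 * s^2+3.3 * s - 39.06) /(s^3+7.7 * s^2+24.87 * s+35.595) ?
DC gain = G(0) = num(0)/den(0) = -39.06/35.595 = -1.097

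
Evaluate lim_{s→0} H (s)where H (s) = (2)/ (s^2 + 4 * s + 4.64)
DC gain = H(0) = num(0)/den(0) = 2/4.64 = 0.431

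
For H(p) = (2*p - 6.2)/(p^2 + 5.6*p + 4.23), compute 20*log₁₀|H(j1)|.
Substitute p = j*1: H(j1) = -0.211184 + 0.985335j.
|H(j1)| = sqrt(Re² + Im²) = 1.008.
20*log₁₀(1.008) = 0.07 dB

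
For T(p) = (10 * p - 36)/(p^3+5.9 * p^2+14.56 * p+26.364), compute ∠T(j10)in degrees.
Substitute p = j*10: T(j10) = -0.0621839 - 0.0831567j.
∠T(j10) = atan2(Im, Re) = atan2(-0.0831567, -0.0621839) = -126.79°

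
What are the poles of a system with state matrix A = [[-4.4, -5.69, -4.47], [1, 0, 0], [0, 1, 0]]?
Eigenvalues solve det(λI - A) = 0.
Characteristic polynomial: λ^3 + 4.4*λ^2 + 5.69*λ + 4.47 = 0.
Factor: (λ + 3)(λ^2 + 1.4*λ + 1.49) = 0.
Roots: -0.7 + 1j, -0.7 - 1j, -3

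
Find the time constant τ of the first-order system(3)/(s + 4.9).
First-order system: τ = -1/pole. Pole = -4.9. τ = -1/(-4.9) = 0.2041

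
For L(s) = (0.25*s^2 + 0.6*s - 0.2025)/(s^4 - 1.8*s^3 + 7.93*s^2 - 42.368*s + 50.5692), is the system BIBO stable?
Denominator: s^4 - 1.8*s^3 + 7.93*s^2 - 42.368*s + 50.5692 = (s - 2.2)(s - 1.8)(s^2 + 2.2*s + 12.77). Poles: -1.1 + 3.4j, -1.1 - 3.4j, 1.8, 2.2. All Re(p)<0: No (unstable)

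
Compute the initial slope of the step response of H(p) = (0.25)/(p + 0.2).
IVT: y'(0⁺) = lim_{p→∞} p²·Y(p) = lim_{p→∞} p·H(p).
deg(num) = 0, deg(den) = 1, relative degree = 1, so p·H(p) → (leading num)/(leading den) = 0.25/1 = 0.25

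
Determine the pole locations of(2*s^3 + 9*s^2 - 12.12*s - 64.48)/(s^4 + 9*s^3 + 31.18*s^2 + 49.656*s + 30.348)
Set denominator = 0: s^4 + 9*s^3 + 31.18*s^2 + 49.656*s + 30.348 = (s + 3)(s + 1.8)(s^2 + 4.2*s + 5.62) = 0 → Poles: -1.8, -2.1 + 1.1j, -2.1 - 1.1j, -3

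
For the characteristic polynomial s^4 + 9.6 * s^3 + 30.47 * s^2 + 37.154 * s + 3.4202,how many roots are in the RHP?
s^4 + 9.6*s^3 + 30.47*s^2 + 37.154*s + 3.4202 = (s + 0.1)(s + 4.9)(s^2 + 4.6*s + 6.98). Poles: -0.1, -2.3 + 1.3j, -2.3 - 1.3j, -4.9. RHP poles (Re>0): 0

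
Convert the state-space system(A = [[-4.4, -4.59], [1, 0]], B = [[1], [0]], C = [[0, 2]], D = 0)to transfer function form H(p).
H(p) = C(pI - A)⁻¹B + D.
Characteristic polynomial det(pI - A) = p^2 + 4.4*p + 4.59.
Numerator from C·adj(pI-A)·B + D·det(pI-A) = 2.
H(p) = (2)/(p^2 + 4.4*p + 4.59)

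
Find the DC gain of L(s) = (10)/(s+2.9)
DC gain = L(0) = num(0)/den(0) = 10/2.9 = 3.448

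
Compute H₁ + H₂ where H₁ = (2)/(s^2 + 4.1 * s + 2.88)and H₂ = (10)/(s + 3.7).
Parallel: H = H₁ + H₂ = (n₁·d₂ + n₂·d₁)/(d₁·d₂).
n₁·d₂ = 2*s + 7.4. n₂·d₁ = 10*s^2 + 41*s + 28.8. Sum = 10*s^2 + 43*s + 36.2. d₁·d₂ = s^3 + 7.8*s^2 + 18.05*s + 10.656.
H(s) = (10*s^2 + 43*s + 36.2)/(s^3 + 7.8*s^2 + 18.05*s + 10.656)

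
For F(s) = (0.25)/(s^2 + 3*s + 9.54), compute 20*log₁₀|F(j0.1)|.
Substitute s = j*0.1: F(j0.1) = 0.026207 - 0.000824984j.
|F(j0.1)| = sqrt(Re² + Im²) = 0.02622.
20*log₁₀(0.02622) = -31.63 dB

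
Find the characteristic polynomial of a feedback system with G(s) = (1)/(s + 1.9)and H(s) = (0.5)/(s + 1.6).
Characteristic poly = G_den * H_den + G_num * H_num = (s^2 + 3.5*s + 3.04) + (0.5) = s^2 + 3.5*s + 3.54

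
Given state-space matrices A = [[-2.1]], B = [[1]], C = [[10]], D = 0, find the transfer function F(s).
F(s) = C(sI - A)⁻¹B + D.
Characteristic polynomial det(sI - A) = s + 2.1.
Numerator from C·adj(sI-A)·B + D·det(sI-A) = 10.
F(s) = (10)/(s + 2.1)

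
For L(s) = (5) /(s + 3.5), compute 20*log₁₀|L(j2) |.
Substitute s = j*2: L(j2) = 1.07692 - 0.615385j.
|L(j2)| = sqrt(Re² + Im²) = 1.24.
20*log₁₀(1.24) = 1.87 dB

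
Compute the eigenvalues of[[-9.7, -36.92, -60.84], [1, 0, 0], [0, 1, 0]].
Eigenvalues solve det(λI - A) = 0.
Characteristic polynomial: λ^3 + 9.7*λ^2 + 36.92*λ + 60.84 = 0.
Factor: (λ + 4.5)(λ^2 + 5.2*λ + 13.52) = 0.
Roots: -2.6 + 2.6j, -2.6 - 2.6j, -4.5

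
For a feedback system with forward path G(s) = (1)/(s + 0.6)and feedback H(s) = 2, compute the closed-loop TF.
Closed-loop T = G/(1+GH).
Numerator: G_num * H_den = 1.
Denominator: G_den * H_den + G_num * H_num = (s + 0.6) + (2) = s + 2.6.
T(s) = (1)/(s + 2.6)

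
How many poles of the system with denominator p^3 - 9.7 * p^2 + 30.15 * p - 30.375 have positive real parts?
p^3 - 9.7*p^2 + 30.15*p - 30.375 = (p - 4.5)(p - 2.5)(p - 2.7). Poles: 2.5, 2.7, 4.5. RHP poles (Re>0): 3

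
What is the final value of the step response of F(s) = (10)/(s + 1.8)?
FVT: lim_{t→∞} y(t) = lim_{s→0} s*Y(s) where Y(s) = F(s)/s.
= lim_{s→0} F(s) = F(0) = num(0)/den(0) = 10/1.8 = 5.556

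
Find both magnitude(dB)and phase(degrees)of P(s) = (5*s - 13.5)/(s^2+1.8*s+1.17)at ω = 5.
Substitute s = j*5: P(j5) = 0.842551 - 0.730887j.
|P| = 20*log₁₀(sqrt(Re²+Im²)) = 0.95 dB.
∠P = atan2(Im, Re) = -40.94°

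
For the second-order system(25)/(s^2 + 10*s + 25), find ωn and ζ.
Standard form: ωn²/(s²+2ζωn·s+ωn²).
const=25=ωn² → ωn=5, s coeff=10=2ζωn → ζ=1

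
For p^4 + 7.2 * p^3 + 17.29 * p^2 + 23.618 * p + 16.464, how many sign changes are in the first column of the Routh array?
Routh array:
p^4: [1, 17.29, 16.464]; p^3: [7.2, 23.618]; p^2: [14.0097, 16.464]; p^1: [15.1567]; p^0: [16.464]
First column: [1, 7.2, 14.0097, 15.1567, 16.464]. Sign changes = 0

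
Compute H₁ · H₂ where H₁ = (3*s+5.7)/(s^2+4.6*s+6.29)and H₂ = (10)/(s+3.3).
Series: H = H₁ · H₂ = (n₁·n₂)/(d₁·d₂).
Num: n₁·n₂ = 30*s + 57. Den: d₁·d₂ = s^3 + 7.9*s^2 + 21.47*s + 20.757.
H(s) = (30*s + 57)/(s^3 + 7.9*s^2 + 21.47*s + 20.757)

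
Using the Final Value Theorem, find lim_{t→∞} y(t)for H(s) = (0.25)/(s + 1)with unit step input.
FVT: lim_{t→∞} y(t) = lim_{s→0} s*Y(s) where Y(s) = H(s)/s.
= lim_{s→0} H(s) = H(0) = num(0)/den(0) = 0.25/1 = 0.25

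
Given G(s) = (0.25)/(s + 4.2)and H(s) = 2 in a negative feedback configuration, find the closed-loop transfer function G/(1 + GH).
Closed-loop T = G/(1+GH).
Numerator: G_num * H_den = 0.25.
Denominator: G_den * H_den + G_num * H_num = (s + 4.2) + (0.5) = s + 4.7.
T(s) = (0.25)/(s + 4.7)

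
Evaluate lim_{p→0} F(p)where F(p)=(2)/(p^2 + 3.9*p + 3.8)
DC gain = F(0) = num(0)/den(0) = 2/3.8 = 0.5263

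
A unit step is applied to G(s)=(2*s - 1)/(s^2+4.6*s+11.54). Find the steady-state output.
FVT: lim_{t→∞} y(t) = lim_{s→0} s*Y(s) where Y(s) = G(s)/s.
= lim_{s→0} G(s) = G(0) = num(0)/den(0) = -1/11.54 = -0.08666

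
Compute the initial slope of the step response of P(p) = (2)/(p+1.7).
IVT: y'(0⁺) = lim_{p→∞} p²·Y(p) = lim_{p→∞} p·P(p).
deg(num) = 0, deg(den) = 1, relative degree = 1, so p·P(p) → (leading num)/(leading den) = 2/1 = 2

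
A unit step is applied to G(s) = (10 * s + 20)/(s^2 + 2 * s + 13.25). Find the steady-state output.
FVT: lim_{t→∞} y(t) = lim_{s→0} s*Y(s) where Y(s) = G(s)/s.
= lim_{s→0} G(s) = G(0) = num(0)/den(0) = 20/13.25 = 1.509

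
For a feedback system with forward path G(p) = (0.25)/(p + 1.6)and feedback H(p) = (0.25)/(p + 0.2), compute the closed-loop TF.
Closed-loop T = G/(1+GH).
Numerator: G_num * H_den = 0.25*p + 0.05.
Denominator: G_den * H_den + G_num * H_num = (p^2 + 1.8*p + 0.32) + (0.0625) = p^2 + 1.8*p + 0.3825.
T(p) = (0.25*p + 0.05)/(p^2 + 1.8*p + 0.3825)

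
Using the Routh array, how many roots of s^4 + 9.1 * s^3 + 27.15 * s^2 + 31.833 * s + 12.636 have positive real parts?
Routh array:
s^4: [1, 27.15, 12.636]; s^3: [9.1, 31.833]; s^2: [23.6519, 12.636]; s^1: [26.9713]; s^0: [12.636]
First column: [1, 9.1, 23.6519, 26.9713, 12.636]. Sign changes = RHP roots = 0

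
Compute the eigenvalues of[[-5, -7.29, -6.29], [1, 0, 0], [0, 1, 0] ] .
Eigenvalues solve det(λI - A) = 0.
Characteristic polynomial: λ^3 + 5*λ^2 + 7.29*λ + 6.29 = 0.
Factor: (λ + 3.4)(λ^2 + 1.6*λ + 1.85) = 0.
Roots: -0.8 + 1.1j, -0.8 - 1.1j, -3.4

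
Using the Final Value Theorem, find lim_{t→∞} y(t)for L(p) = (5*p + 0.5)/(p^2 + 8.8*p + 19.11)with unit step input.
FVT: lim_{t→∞} y(t) = lim_{p→0} p*Y(p) where Y(p) = L(p)/p.
= lim_{p→0} L(p) = L(0) = num(0)/den(0) = 0.5/19.11 = 0.02616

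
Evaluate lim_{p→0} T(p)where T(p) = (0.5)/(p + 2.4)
DC gain = T(0) = num(0)/den(0) = 0.5/2.4 = 0.2083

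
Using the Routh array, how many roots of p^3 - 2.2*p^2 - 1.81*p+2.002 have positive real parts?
Routh array:
p^3: [1, -1.81]; p^2: [-2.2, 2.002]; p^1: [-0.9]; p^0: [2.002]
First column: [1, -2.2, -0.9, 2.002]. Sign changes = RHP roots = 2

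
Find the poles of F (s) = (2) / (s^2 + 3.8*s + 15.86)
Set denominator = 0: s^2 + 3.8*s + 15.86 = 0 → Poles: -1.9 + 3.5j, -1.9 - 3.5j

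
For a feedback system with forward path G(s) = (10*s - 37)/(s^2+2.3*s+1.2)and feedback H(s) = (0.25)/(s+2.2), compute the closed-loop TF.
Closed-loop T = G/(1+GH).
Numerator: G_num * H_den = 10*s^2 - 15*s - 81.4.
Denominator: G_den * H_den + G_num * H_num = (s^3 + 4.5*s^2 + 6.26*s + 2.64) + (2.5*s - 9.25) = s^3 + 4.5*s^2 + 8.76*s - 6.61.
T(s) = (10*s^2 - 15*s - 81.4)/(s^3 + 4.5*s^2 + 8.76*s - 6.61)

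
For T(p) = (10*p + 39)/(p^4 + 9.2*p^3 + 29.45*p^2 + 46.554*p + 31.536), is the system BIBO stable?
Denominator: p^4 + 9.2*p^3 + 29.45*p^2 + 46.554*p + 31.536 = (p + 1.8)(p + 4.8)(p^2 + 2.6*p + 3.65). Poles: -1.3 + 1.4j, -1.3 - 1.4j, -1.8, -4.8. All Re(p)<0: Yes (stable)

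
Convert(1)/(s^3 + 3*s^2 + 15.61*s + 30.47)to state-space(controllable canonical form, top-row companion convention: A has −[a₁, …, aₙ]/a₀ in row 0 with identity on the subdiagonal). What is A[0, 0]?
Reachable canonical form for den = s^3 + 3*s^2 + 15.61*s + 30.47: top row of A = -[a₁,a₂,...,aₙ]/a₀, ones on the subdiagonal, zeros elsewhere.
A = [[-3, -15.61, -30.47], [1, 0, 0], [0, 1, 0]].
A[0,0] = -3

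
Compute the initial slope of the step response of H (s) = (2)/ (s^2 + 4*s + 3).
IVT: y'(0⁺) = lim_{s→∞} s²·Y(s) = lim_{s→∞} s·H(s).
deg(num) = 0, deg(den) = 2, relative degree = 2 ≥ 2, so s·H(s) → 0. Initial slope = 0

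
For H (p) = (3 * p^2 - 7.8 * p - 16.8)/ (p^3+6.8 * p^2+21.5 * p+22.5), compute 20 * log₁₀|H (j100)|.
Substitute p = j*100: H(j100) = 0.00281787 - 0.0298895j.
|H(j100)| = sqrt(Re² + Im²) = 0.03002.
20*log₁₀(0.03002) = -30.45 dB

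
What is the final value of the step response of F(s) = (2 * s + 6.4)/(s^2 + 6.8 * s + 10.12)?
FVT: lim_{t→∞} y(t) = lim_{s→0} s*Y(s) where Y(s) = F(s)/s.
= lim_{s→0} F(s) = F(0) = num(0)/den(0) = 6.4/10.12 = 0.6324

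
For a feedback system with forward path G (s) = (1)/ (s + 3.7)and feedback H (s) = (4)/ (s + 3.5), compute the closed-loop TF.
Closed-loop T = G/(1+GH).
Numerator: G_num * H_den = s + 3.5.
Denominator: G_den * H_den + G_num * H_num = (s^2 + 7.2*s + 12.95) + (4) = s^2 + 7.2*s + 16.95.
T(s) = (s + 3.5)/(s^2 + 7.2*s + 16.95)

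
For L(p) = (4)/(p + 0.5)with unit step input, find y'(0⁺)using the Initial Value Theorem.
IVT: y'(0⁺) = lim_{p→∞} p²·Y(p) = lim_{p→∞} p·L(p).
deg(num) = 0, deg(den) = 1, relative degree = 1, so p·L(p) → (leading num)/(leading den) = 4/1 = 4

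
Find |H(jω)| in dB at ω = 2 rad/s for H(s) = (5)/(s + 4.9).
Substitute s = j*2: H(j2) = 0.874688 - 0.357015j.
|H(j2)| = sqrt(Re² + Im²) = 0.9447.
20*log₁₀(0.9447) = -0.49 dB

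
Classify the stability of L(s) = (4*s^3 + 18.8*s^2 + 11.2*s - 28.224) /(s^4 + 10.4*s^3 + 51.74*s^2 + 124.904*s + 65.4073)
Denominator: s^4 + 10.4*s^3 + 51.74*s^2 + 124.904*s + 65.4073 = (s + 4.3)(s + 0.7)(s^2 + 5.4*s + 21.73). Poles: -0.7, -2.7 + 3.8j, -2.7 - 3.8j, -4.3. Stable (all poles in LHP)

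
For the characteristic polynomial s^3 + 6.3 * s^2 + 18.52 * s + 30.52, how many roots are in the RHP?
s^3 + 6.3*s^2 + 18.52*s + 30.52 = (s + 3.5)(s^2 + 2.8*s + 8.72). Poles: -1.4 + 2.6j, -1.4 - 2.6j, -3.5. RHP poles (Re>0): 0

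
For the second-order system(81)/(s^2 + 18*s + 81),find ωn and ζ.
Standard form: ωn²/(s²+2ζωn·s+ωn²).
const=81=ωn² → ωn=9, s coeff=18=2ζωn → ζ=1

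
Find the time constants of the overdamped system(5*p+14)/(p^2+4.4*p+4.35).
Overdamped: real poles at -2.9, -1.5. τ = -1/pole → τ₁ = 0.3448, τ₂ = 0.6667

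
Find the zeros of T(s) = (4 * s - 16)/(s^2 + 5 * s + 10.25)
Set numerator = 0: 4*s - 16 = 0 → Zeros: 4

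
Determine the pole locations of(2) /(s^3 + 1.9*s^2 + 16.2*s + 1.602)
Set denominator = 0: s^3 + 1.9*s^2 + 16.2*s + 1.602 = (s + 0.1)(s^2 + 1.8*s + 16.02) = 0 → Poles: -0.1, -0.9 + 3.9j, -0.9 - 3.9j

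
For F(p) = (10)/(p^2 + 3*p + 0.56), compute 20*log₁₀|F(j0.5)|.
Substitute p = j*0.5: F(j0.5) = 1.32134 - 6.39359j.
|F(j0.5)| = sqrt(Re² + Im²) = 6.529.
20*log₁₀(6.529) = 16.30 dB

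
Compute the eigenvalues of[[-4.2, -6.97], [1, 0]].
Eigenvalues solve det(λI - A) = 0.
Characteristic polynomial: λ^2 + 4.2*λ + 6.97 = 0.
Roots: -2.1 + 1.6j, -2.1 - 1.6j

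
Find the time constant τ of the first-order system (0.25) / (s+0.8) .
First-order system: τ = -1/pole. Pole = -0.8. τ = -1/(-0.8) = 1.25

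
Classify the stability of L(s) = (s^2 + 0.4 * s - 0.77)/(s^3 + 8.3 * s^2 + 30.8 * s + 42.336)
Denominator: s^3 + 8.3*s^2 + 30.8*s + 42.336 = (s + 2.7)(s^2 + 5.6*s + 15.68). Poles: -2.7, -2.8 + 2.8j, -2.8 - 2.8j. Stable (all poles in LHP)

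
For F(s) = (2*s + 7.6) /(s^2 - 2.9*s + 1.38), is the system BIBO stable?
Denominator: s^2 - 2.9*s + 1.38 = (s - 0.6)(s - 2.3). Poles: 0.6, 2.3. All Re(p)<0: No (unstable)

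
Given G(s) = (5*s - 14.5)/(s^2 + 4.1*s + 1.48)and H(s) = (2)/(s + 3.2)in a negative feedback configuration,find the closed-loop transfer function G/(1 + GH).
Closed-loop T = G/(1+GH).
Numerator: G_num * H_den = 5*s^2 + 1.5*s - 46.4.
Denominator: G_den * H_den + G_num * H_num = (s^3 + 7.3*s^2 + 14.6*s + 4.736) + (10*s - 29) = s^3 + 7.3*s^2 + 24.6*s - 24.264.
T(s) = (5*s^2 + 1.5*s - 46.4)/(s^3 + 7.3*s^2 + 24.6*s - 24.264)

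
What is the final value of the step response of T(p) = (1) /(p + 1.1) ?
FVT: lim_{t→∞} y(t) = lim_{p→0} p*Y(p) where Y(p) = T(p)/p.
= lim_{p→0} T(p) = T(0) = num(0)/den(0) = 1/1.1 = 0.9091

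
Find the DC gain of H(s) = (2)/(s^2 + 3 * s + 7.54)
DC gain = H(0) = num(0)/den(0) = 2/7.54 = 0.2653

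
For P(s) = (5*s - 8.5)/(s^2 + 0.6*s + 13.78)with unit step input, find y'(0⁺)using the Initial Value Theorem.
IVT: y'(0⁺) = lim_{s→∞} s²·Y(s) = lim_{s→∞} s·P(s).
deg(num) = 1, deg(den) = 2, relative degree = 1, so s·P(s) → (leading num)/(leading den) = 5/1 = 5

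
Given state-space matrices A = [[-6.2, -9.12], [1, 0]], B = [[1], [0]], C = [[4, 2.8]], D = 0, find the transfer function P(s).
P(s) = C(sI - A)⁻¹B + D.
Characteristic polynomial det(sI - A) = s^2 + 6.2*s + 9.12.
Numerator from C·adj(sI-A)·B + D·det(sI-A) = 4*s + 2.8.
P(s) = (4*s + 2.8)/(s^2 + 6.2*s + 9.12)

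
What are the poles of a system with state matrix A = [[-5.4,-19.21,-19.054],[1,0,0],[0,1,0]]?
Eigenvalues solve det(λI - A) = 0.
Characteristic polynomial: λ^3 + 5.4*λ^2 + 19.21*λ + 19.054 = 0.
Factor: (λ + 1.4)(λ^2 + 4*λ + 13.61) = 0.
Roots: -1.4, -2 + 3.1j, -2 - 3.1j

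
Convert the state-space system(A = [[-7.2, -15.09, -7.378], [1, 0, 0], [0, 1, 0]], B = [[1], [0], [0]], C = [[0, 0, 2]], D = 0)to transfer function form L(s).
L(s) = C(sI - A)⁻¹B + D.
Characteristic polynomial det(sI - A) = s^3 + 7.2*s^2 + 15.09*s + 7.378.
Numerator from C·adj(sI-A)·B + D·det(sI-A) = 2.
L(s) = (2)/(s^3 + 7.2*s^2 + 15.09*s + 7.378)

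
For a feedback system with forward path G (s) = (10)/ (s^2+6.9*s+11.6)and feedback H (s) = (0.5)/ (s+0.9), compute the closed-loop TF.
Closed-loop T = G/(1+GH).
Numerator: G_num * H_den = 10*s + 9.
Denominator: G_den * H_den + G_num * H_num = (s^3 + 7.8*s^2 + 17.81*s + 10.44) + (5) = s^3 + 7.8*s^2 + 17.81*s + 15.44.
T(s) = (10*s + 9)/(s^3 + 7.8*s^2 + 17.81*s + 15.44)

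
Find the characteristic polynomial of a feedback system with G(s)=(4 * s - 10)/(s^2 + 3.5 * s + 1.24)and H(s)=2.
Characteristic poly = G_den * H_den + G_num * H_num = (s^2 + 3.5*s + 1.24) + (8*s - 20) = s^2 + 11.5*s - 18.76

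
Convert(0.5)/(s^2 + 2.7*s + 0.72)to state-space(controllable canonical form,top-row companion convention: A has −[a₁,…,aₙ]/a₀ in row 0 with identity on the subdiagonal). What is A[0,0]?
Reachable canonical form for den = s^2 + 2.7*s + 0.72: top row of A = -[a₁,a₂,...,aₙ]/a₀, ones on the subdiagonal, zeros elsewhere.
A = [[-2.7, -0.72], [1, 0]].
A[0,0] = -2.7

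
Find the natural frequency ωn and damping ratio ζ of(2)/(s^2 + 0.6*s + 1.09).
Underdamped: complex pole -0.3 + 1j. ωn = |pole| = 1.044, ζ = -Re(pole)/ωn = 0.2873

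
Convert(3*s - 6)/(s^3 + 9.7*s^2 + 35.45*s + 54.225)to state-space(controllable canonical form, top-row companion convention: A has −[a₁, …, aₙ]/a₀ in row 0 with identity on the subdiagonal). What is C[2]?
Reachable canonical form: C = numerator coefficients (right-aligned, zero-padded to length n).
num = 3*s - 6, C = [[0, 3, -6]].
C[2] = -6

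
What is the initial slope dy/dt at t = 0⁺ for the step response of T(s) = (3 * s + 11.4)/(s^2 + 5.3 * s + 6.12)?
IVT: y'(0⁺) = lim_{s→∞} s²·Y(s) = lim_{s→∞} s·T(s).
deg(num) = 1, deg(den) = 2, relative degree = 1, so s·T(s) → (leading num)/(leading den) = 3/1 = 3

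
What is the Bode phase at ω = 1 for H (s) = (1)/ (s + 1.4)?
Substitute s = j*1: H(j1) = 0.472973 - 0.337838j.
∠H(j1) = atan2(Im, Re) = atan2(-0.337838, 0.472973) = -35.54°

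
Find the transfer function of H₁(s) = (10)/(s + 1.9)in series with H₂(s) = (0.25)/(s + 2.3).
Series: H = H₁ · H₂ = (n₁·n₂)/(d₁·d₂).
Num: n₁·n₂ = 2.5. Den: d₁·d₂ = s^2 + 4.2*s + 4.37.
H(s) = (2.5)/(s^2 + 4.2*s + 4.37)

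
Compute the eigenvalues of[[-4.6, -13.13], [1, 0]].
Eigenvalues solve det(λI - A) = 0.
Characteristic polynomial: λ^2 + 4.6*λ + 13.13 = 0.
Roots: -2.3 + 2.8j, -2.3 - 2.8j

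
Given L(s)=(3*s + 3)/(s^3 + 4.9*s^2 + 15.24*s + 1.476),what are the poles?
Set denominator = 0: s^3 + 4.9*s^2 + 15.24*s + 1.476 = (s + 0.1)(s^2 + 4.8*s + 14.76) = 0 → Poles: -0.1, -2.4 + 3j, -2.4 - 3j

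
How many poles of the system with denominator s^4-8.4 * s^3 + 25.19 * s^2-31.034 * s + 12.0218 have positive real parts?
s^4 - 8.4*s^3 + 25.19*s^2 - 31.034*s + 12.0218 = (s - 0.7)(s - 3.1)(s^2 - 4.6*s + 5.54). Poles: 0.7, 2.3 + 0.5j, 2.3 - 0.5j, 3.1. RHP poles (Re>0): 4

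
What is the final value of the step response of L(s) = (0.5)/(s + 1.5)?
FVT: lim_{t→∞} y(t) = lim_{s→0} s*Y(s) where Y(s) = L(s)/s.
= lim_{s→0} L(s) = L(0) = num(0)/den(0) = 0.5/1.5 = 0.3333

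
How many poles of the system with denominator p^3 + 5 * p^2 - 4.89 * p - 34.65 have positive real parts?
p^3 + 5*p^2 - 4.89*p - 34.65 = (p - 2.5)(p + 3.3)(p + 4.2). Poles: -3.3, -4.2, 2.5. RHP poles (Re>0): 1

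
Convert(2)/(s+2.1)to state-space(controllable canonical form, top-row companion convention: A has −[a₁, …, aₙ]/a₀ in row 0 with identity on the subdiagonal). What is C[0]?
Reachable canonical form: C = numerator coefficients (right-aligned, zero-padded to length n).
num = 2, C = [[2]].
C[0] = 2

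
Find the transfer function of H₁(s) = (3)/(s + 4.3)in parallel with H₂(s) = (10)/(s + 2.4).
Parallel: H = H₁ + H₂ = (n₁·d₂ + n₂·d₁)/(d₁·d₂).
n₁·d₂ = 3*s + 7.2. n₂·d₁ = 10*s + 43. Sum = 13*s + 50.2. d₁·d₂ = s^2 + 6.7*s + 10.32.
H(s) = (13*s + 50.2)/(s^2 + 6.7*s + 10.32)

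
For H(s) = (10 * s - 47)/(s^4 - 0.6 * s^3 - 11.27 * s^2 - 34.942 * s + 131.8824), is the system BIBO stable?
Denominator: s^4 - 0.6*s^3 - 11.27*s^2 - 34.942*s + 131.8824 = (s - 2.6)(s - 3.6)(s^2 + 5.6*s + 14.09). Poles: -2.8 + 2.5j, -2.8 - 2.5j, 2.6, 3.6. All Re(p)<0: No (unstable)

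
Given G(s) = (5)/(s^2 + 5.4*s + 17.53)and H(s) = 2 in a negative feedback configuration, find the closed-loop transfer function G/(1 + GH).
Closed-loop T = G/(1+GH).
Numerator: G_num * H_den = 5.
Denominator: G_den * H_den + G_num * H_num = (s^2 + 5.4*s + 17.53) + (10) = s^2 + 5.4*s + 27.53.
T(s) = (5)/(s^2 + 5.4*s + 27.53)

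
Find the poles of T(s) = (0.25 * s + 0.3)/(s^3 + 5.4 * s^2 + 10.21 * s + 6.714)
Set denominator = 0: s^3 + 5.4*s^2 + 10.21*s + 6.714 = (s + 1.8)(s^2 + 3.6*s + 3.73) = 0 → Poles: -1.8, -1.8 + 0.7j, -1.8 - 0.7j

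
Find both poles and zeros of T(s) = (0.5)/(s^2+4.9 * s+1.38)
Set denominator = 0: s^2 + 4.9*s + 1.38 = (s + 4.6)(s + 0.3) = 0 → Poles: -0.3, -4.6
Numerator is a nonzero constant (0.5) → Zeros: none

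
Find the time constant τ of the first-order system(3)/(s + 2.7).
First-order system: τ = -1/pole. Pole = -2.7. τ = -1/(-2.7) = 0.3704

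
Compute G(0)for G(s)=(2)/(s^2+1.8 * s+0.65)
DC gain = G(0) = num(0)/den(0) = 2/0.65 = 3.077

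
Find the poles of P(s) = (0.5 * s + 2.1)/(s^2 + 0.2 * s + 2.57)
Set denominator = 0: s^2 + 0.2*s + 2.57 = 0 → Poles: -0.1 + 1.6j, -0.1 - 1.6j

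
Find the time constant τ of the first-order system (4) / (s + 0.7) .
First-order system: τ = -1/pole. Pole = -0.7. τ = -1/(-0.7) = 1.429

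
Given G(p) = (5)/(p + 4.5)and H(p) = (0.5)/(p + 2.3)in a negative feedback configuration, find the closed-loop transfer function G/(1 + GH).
Closed-loop T = G/(1+GH).
Numerator: G_num * H_den = 5*p + 11.5.
Denominator: G_den * H_den + G_num * H_num = (p^2 + 6.8*p + 10.35) + (2.5) = p^2 + 6.8*p + 12.85.
T(p) = (5*p + 11.5)/(p^2 + 6.8*p + 12.85)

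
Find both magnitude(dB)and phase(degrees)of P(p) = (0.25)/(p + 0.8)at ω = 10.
Substitute p = j*10: P(j10) = 0.00198728 - 0.024841j.
|P| = 20*log₁₀(sqrt(Re²+Im²)) = -32.07 dB.
∠P = atan2(Im, Re) = -85.43°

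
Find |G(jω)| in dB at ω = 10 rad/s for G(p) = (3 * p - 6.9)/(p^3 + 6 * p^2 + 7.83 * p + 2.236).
Substitute p = j*10: G(j10) = -0.019494 - 0.0201289j.
|G(j10)| = sqrt(Re² + Im²) = 0.02802.
20*log₁₀(0.02802) = -31.05 dB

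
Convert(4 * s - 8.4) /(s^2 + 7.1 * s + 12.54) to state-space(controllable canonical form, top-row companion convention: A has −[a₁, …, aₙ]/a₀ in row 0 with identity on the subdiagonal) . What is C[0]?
Reachable canonical form: C = numerator coefficients (right-aligned, zero-padded to length n).
num = 4*s - 8.4, C = [[4, -8.4]].
C[0] = 4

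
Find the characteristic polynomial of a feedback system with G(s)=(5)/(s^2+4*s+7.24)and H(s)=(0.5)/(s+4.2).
Characteristic poly = G_den * H_den + G_num * H_num = (s^3 + 8.2*s^2 + 24.04*s + 30.408) + (2.5) = s^3 + 8.2*s^2 + 24.04*s + 32.908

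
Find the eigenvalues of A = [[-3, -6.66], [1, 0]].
Eigenvalues solve det(λI - A) = 0.
Characteristic polynomial: λ^2 + 3*λ + 6.66 = 0.
Roots: -1.5 + 2.1j, -1.5 - 2.1j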